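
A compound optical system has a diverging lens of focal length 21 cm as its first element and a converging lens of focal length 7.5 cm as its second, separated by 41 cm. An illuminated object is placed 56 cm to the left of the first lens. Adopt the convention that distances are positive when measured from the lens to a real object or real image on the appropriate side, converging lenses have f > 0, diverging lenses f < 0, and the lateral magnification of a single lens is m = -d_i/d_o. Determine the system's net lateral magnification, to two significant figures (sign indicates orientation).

-0.042

Lens 1: 1/d_i1 = 1/f_1 - 1/d_o1 = 1/(-21) - 1/56 = -0.06548 cm^-1, so d_i1 = -15.273 cm.
m_1 = -(-15.273)/56 = 0.2727.
With d_i1 < 0 the first image is virtual and lies on the object side; the object distance for lens 2 is d_o2 = 41 - (-15.273) = 56.273 cm.
Lens 2: 1/d_i2 = 1/f_2 - 1/d_o2 = 1/7.5 - 1/(56.273) = 0.11556 cm^-1, so d_i2 = 8.653 cm.
m_2 = -(8.653)/(56.273) = -0.1538.
The system's lateral magnification is m_1 m_2 = (0.2727)(-0.1538) = -0.0419.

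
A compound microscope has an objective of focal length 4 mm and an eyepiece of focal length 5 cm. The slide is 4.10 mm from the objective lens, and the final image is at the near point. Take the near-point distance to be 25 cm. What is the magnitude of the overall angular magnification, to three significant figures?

Convert to cm: f_obj = 4 mm = 0.4 cm; d_o = 4.10 mm = 0.41 cm.
Objective: 1/d_i = 1/f_obj - 1/d_o = 1/0.4 - 1/0.41 = 0.06098 cm^-1, so d_i = 16.400 cm.
m_obj = -d_i/d_o = -16.400/0.41 = -40.000.
Eyepiece angular magnification (image at near point): M_eye = 1 + D/f_e = 1 + 25/5 = 6.000.
Overall M = m_obj x M_eye = (-40.000)(6.000) = -240.00.
|M| = 240.00.

240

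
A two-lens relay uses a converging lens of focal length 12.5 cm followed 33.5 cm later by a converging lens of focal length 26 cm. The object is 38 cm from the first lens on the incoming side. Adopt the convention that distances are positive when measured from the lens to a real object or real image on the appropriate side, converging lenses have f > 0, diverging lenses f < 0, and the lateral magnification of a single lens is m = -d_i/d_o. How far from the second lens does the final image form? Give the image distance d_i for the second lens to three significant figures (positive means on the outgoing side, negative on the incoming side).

Applying the thin-lens equation to the first lens, 1/12.5 = 1/38 + 1/d_i1, which gives d_i1 = 18.627 cm.
That image sits 14.873 cm in front of the second lens, so d_o2 = 14.873 cm.
Applying the thin-lens equation again with f_2 = 26 cm and d_o2 = 14.873 cm gives d_i2 = -34.751 cm.

-34.8 cm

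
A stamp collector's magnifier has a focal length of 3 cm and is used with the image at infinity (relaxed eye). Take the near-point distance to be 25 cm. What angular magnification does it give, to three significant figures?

M = D/f = 25/3 = 8.333.

8.33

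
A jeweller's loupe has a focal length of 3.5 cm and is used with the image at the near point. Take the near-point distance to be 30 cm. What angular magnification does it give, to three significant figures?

M = 1 + D/f = 1 + 30/3.5 = 9.571.

9.57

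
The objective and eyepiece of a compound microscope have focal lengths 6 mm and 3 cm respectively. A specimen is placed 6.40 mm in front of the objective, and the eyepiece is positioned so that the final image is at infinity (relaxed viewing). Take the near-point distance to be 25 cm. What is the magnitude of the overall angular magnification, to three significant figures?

125

Convert to cm: f_obj = 6 mm = 0.6 cm; d_o = 6.40 mm = 0.64 cm.
Objective: 1/d_i = 1/f_obj - 1/d_o = 1/0.6 - 1/0.64 = 0.10417 cm^-1, so d_i = 9.600 cm.
m_obj = -d_i/d_o = -9.600/0.64 = -15.000.
Eyepiece angular magnification (image at infinity): M_eye = D/f_e = 25/3 = 8.333.
Overall M = m_obj x M_eye = (-15.000)(8.333) = -125.00.
|M| = 125.00.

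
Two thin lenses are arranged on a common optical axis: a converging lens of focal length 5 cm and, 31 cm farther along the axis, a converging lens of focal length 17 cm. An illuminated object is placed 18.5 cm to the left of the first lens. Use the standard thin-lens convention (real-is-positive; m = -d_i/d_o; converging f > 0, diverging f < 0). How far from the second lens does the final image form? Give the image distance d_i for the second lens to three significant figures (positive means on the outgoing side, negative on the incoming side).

Lens 1: 1/d_i1 = 1/f_1 - 1/d_o1 = 1/5 - 1/18.5 = 0.14595 cm^-1, so d_i1 = 6.852 cm.
The intermediate image is 6.852 cm to the right of lens 1, so d_o2 = L - d_i1 = 31 - 6.852 = 24.148 cm.
Lens 2: 1/d_i2 = 1/f_2 - 1/d_o2 = 1/17 - 1/(24.148) = 0.01741 cm^-1, so d_i2 = 57.430 cm.

57.4 cm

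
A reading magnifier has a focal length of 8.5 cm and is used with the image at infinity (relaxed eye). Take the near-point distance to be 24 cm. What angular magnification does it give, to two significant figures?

2.8

M = D/f = 24/8.5 = 2.824.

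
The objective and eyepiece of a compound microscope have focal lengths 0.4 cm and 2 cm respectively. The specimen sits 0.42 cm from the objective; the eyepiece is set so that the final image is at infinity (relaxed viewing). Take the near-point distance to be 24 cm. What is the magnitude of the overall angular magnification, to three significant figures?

240

Objective: 1/d_i = 1/f_obj - 1/d_o = 1/0.4 - 1/0.42 = 0.11905 cm^-1, so d_i = 8.400 cm.
m_obj = -d_i/d_o = -8.400/0.42 = -20.000.
Eyepiece angular magnification (image at infinity): M_eye = D/f_e = 24/2 = 12.000.
Overall M = m_obj x M_eye = (-20.000)(12.000) = -240.00.
|M| = 240.00.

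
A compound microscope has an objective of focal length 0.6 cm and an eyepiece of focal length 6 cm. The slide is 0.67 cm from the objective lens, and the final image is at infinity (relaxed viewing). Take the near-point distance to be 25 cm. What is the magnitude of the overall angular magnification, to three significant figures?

Objective: 1/d_i = 1/f_obj - 1/d_o = 1/0.6 - 1/0.67 = 0.17413 cm^-1, so d_i = 5.743 cm.
m_obj = -d_i/d_o = -5.743/0.67 = -8.571.
Eyepiece angular magnification (image at infinity): M_eye = D/f_e = 25/6 = 4.167.
Overall M = m_obj x M_eye = (-8.571)(4.167) = -35.71.
|M| = 35.71.

35.7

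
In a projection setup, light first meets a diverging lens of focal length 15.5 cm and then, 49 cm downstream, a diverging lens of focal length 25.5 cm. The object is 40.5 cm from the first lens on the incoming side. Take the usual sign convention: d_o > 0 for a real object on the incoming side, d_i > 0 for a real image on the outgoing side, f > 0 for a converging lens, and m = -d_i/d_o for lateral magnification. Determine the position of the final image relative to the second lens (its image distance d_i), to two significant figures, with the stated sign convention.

Lens 1: 1/d_i1 = 1/f_1 - 1/d_o1 = 1/(-15.5) - 1/40.5 = -0.08921 cm^-1, so d_i1 = -11.210 cm.
With d_i1 < 0 the first image is virtual and lies on the object side; the object distance for lens 2 is d_o2 = 49 - (-11.210) = 60.210 cm.
Lens 2: 1/d_i2 = 1/f_2 - 1/d_o2 = 1/(-25.5) - 1/(60.210) = -0.05582 cm^-1, so d_i2 = -17.913 cm.

-18 cm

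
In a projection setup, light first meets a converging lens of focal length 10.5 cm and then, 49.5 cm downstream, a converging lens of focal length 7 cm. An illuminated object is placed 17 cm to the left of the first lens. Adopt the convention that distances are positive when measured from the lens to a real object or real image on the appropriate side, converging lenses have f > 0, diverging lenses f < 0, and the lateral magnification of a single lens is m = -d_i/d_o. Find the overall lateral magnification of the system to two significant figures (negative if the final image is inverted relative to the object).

0.75

First lens: d_i1 = 1/(1/10.5 - 1/17) = 27.462 cm.
m_1 = -(27.462)/17 = -1.6154.
Object distance for lens 2: d_o2 = 49.5 - 27.462 = 22.038 cm.
Second lens: d_i2 = 1/(1/7 - 1/(22.038)) = 10.258 cm.
m_2 = -(10.258)/(22.038) = -0.4655.
Total m = m_1 x m_2 = (-1.6154)(-0.4655) = 0.7519.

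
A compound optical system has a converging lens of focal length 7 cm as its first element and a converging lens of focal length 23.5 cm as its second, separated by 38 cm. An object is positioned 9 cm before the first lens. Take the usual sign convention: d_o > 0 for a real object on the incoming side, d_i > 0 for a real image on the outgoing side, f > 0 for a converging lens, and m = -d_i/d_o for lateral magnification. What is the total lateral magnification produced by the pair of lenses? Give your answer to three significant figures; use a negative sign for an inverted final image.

First lens: d_i1 = 1/(1/7 - 1/9) = 31.500 cm.
m_1 = -(31.500)/9 = -3.5000.
That image sits 6.500 cm in front of the second lens, so d_o2 = 6.500 cm.
Second lens: d_i2 = 1/(1/23.5 - 1/(6.500)) = -8.985 cm.
m_2 = -(-8.985)/(6.500) = 1.3824.
Overall magnification: m = m_1 m_2 = -4.8382.

-4.84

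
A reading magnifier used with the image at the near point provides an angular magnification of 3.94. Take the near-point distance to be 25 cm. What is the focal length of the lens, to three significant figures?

8.50 cm

For the image at the near point, M = 1 + D/f.
f = D/(M - 1) = 25/(3.94 - 1) = 8.503 cm.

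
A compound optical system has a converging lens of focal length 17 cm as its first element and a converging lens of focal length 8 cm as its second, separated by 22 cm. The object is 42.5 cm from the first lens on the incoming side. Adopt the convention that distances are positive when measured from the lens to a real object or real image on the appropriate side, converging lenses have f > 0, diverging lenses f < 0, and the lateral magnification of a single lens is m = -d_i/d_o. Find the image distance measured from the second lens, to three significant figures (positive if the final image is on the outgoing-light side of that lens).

3.53 cm

Lens 1: 1/d_i1 = 1/f_1 - 1/d_o1 = 1/17 - 1/42.5 = 0.03529 cm^-1, so d_i1 = 28.333 cm.
Since 28.333 cm > 22 cm, the first image lies past the second lens and serves as a virtual object: d_o2 = L - d_i1 = -6.333 cm.
Lens 2: 1/d_i2 = 1/f_2 - 1/d_o2 = 1/8 - 1/(-6.333) = 0.28289 cm^-1, so d_i2 = 3.535 cm.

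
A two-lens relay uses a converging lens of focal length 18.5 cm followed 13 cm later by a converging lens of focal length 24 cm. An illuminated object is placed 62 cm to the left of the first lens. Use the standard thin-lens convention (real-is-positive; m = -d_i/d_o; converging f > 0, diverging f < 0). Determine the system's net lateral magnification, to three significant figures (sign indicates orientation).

-0.273

First lens: d_i1 = 1/(1/18.5 - 1/62) = 26.368 cm.
m_1 = -(26.368)/62 = -0.4253.
Since 26.368 cm > 13 cm, the first image lies past the second lens and serves as a virtual object: d_o2 = L - d_i1 = -13.368 cm.
Second lens: d_i2 = 1/(1/24 - 1/(-13.368)) = 8.586 cm.
m_2 = -(8.586)/(-13.368) = 0.6423.
Overall magnification: m = m_1 m_2 = -0.2731.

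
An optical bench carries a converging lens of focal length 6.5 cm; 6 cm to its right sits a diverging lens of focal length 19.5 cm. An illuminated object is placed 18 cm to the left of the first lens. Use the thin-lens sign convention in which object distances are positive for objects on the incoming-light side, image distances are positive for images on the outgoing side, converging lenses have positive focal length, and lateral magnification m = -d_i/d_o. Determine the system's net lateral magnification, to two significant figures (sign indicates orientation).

-0.72

Applying the thin-lens equation to the first lens, 1/6.5 = 1/18 + 1/d_i1, which gives d_i1 = 10.174 cm.
Its lateral magnification is m_1 = -d_i1/d_o1 = -(10.174)/18 = -0.5652.
Since 10.174 cm > 6 cm, the first image lies past the second lens and serves as a virtual object: d_o2 = L - d_i1 = -4.174 cm.
Applying the thin-lens equation again with f_2 = -19.5 cm and d_o2 = -4.174 cm gives d_i2 = 5.311 cm.
m_2 = -(5.311)/(-4.174) = 1.2723.
The system's lateral magnification is m_1 m_2 = (-0.5652)(1.2723) = -0.7191.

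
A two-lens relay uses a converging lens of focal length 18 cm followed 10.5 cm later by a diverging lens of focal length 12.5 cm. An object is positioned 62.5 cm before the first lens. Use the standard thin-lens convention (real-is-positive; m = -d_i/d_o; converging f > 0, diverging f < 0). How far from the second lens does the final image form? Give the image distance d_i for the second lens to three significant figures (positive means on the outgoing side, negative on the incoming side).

Lens 1: 1/d_i1 = 1/f_1 - 1/d_o1 = 1/18 - 1/62.5 = 0.03956 cm^-1, so d_i1 = 25.281 cm.
This image would form 25.281 cm past lens 1, i.e. 14.781 cm beyond lens 2, so it is a virtual object for lens 2: d_o2 = 10.5 - 25.281 = -14.781 cm.
Lens 2: 1/d_i2 = 1/f_2 - 1/d_o2 = 1/(-12.5) - 1/(-14.781) = -0.01235 cm^-1, so d_i2 = -81.004 cm.

-81.0 cm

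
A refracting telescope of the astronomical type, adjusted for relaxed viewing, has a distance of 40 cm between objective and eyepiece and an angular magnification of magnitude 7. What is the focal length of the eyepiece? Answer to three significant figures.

In normal adjustment the tube length equals f_obj + f_eye and |M| = f_obj/f_eye.
So f_obj = 7 f_eye and 7 f_eye + f_eye = 40 cm, giving f_eye = 40/8 = 5.000 cm and f_obj = 35.000 cm.

5.00 cm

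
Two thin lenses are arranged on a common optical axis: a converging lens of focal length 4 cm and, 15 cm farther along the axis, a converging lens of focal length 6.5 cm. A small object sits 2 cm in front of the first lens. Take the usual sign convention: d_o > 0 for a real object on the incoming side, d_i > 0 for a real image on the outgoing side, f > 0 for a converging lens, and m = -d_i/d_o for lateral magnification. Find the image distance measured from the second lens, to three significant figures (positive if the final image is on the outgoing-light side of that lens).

First lens: d_i1 = 1/(1/4 - 1/2) = -4.000 cm.
With d_i1 < 0 the first image is virtual and lies on the object side; the object distance for lens 2 is d_o2 = 15 - (-4.000) = 19.000 cm.
Second lens: d_i2 = 1/(1/6.5 - 1/(19.000)) = 9.880 cm.

9.88 cm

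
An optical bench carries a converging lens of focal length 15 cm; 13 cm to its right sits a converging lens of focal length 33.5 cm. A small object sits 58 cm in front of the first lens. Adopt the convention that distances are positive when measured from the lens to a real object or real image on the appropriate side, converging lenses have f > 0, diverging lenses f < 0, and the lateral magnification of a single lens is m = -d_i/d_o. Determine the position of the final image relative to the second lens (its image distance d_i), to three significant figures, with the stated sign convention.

First lens: d_i1 = 1/(1/15 - 1/58) = 20.233 cm.
This image would form 20.233 cm past lens 1, i.e. 7.233 cm beyond lens 2, so it is a virtual object for lens 2: d_o2 = 13 - 20.233 = -7.233 cm.
Second lens: d_i2 = 1/(1/33.5 - 1/(-7.233)) = 5.948 cm.

5.95 cm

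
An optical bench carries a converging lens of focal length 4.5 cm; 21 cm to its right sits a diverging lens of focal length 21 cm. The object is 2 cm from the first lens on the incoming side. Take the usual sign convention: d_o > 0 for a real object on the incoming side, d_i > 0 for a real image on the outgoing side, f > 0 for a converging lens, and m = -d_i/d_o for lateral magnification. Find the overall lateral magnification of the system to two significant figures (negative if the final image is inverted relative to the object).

Lens 1: 1/d_i1 = 1/f_1 - 1/d_o1 = 1/4.5 - 1/2 = -0.27778 cm^-1, so d_i1 = -3.600 cm.
m_1 = -(-3.600)/2 = 1.8000.
With d_i1 < 0 the first image is virtual and lies on the object side; the object distance for lens 2 is d_o2 = 21 - (-3.600) = 24.600 cm.
Lens 2: 1/d_i2 = 1/f_2 - 1/d_o2 = 1/(-21) - 1/(24.600) = -0.08827 cm^-1, so d_i2 = -11.329 cm.
m_2 = -(-11.329)/(24.600) = 0.4605.
Overall magnification: m = m_1 m_2 = 0.8289.

0.83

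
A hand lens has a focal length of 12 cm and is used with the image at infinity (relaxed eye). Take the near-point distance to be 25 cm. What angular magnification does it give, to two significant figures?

2.1

M = D/f = 25/12 = 2.083.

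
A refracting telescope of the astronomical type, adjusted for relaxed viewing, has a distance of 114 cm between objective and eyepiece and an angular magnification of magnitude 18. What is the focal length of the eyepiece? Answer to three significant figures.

6.00 cm

In normal adjustment the tube length equals f_obj + f_eye and |M| = f_obj/f_eye.
So f_obj = 18 f_eye and 18 f_eye + f_eye = 114 cm, giving f_eye = 114/19 = 6.000 cm and f_obj = 108.000 cm.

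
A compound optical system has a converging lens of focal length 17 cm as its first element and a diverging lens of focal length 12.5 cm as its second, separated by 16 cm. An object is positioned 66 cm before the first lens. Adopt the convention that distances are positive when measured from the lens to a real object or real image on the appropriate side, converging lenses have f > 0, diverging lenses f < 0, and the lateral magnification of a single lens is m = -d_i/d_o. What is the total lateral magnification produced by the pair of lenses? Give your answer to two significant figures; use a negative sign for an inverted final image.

-0.77

Applying the thin-lens equation to the first lens, 1/17 = 1/66 + 1/d_i1, which gives d_i1 = 22.898 cm.
Its lateral magnification is m_1 = -d_i1/d_o1 = -(22.898)/66 = -0.3469.
This image would form 22.898 cm past lens 1, i.e. 6.898 cm beyond lens 2, so it is a virtual object for lens 2: d_o2 = 16 - 22.898 = -6.898 cm.
Applying the thin-lens equation again with f_2 = -12.5 cm and d_o2 = -6.898 cm gives d_i2 = 15.392 cm.
m_2 = -(15.392)/(-6.898) = 2.2313.
Overall magnification: m = m_1 m_2 = -0.7741.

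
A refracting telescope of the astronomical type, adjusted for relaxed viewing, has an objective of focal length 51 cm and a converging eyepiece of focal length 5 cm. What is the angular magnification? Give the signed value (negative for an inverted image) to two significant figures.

M = -f_obj/f_eye = -51/(5) = -10.200.

-10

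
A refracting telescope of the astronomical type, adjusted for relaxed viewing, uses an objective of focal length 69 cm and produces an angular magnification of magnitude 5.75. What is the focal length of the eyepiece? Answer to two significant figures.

12 cm

|M| = f_obj/f_eye, so f_eye = f_obj/|M| = 69/5.75 = 12.000 cm.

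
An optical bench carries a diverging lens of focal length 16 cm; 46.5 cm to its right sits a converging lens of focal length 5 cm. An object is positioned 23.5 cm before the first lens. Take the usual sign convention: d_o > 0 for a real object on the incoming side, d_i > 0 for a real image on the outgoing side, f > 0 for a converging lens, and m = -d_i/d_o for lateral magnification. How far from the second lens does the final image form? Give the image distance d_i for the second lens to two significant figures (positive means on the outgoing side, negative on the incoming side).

Applying the thin-lens equation to the first lens, 1/(-16) = 1/23.5 + 1/d_i1, which gives d_i1 = -9.519 cm.
The intermediate image is virtual, 9.519 cm to the left of lens 1, so d_o2 = L - d_i1 = 46.5 - (-9.519) = 56.019 cm.
Applying the thin-lens equation again with f_2 = 5 cm and d_o2 = 56.019 cm gives d_i2 = 5.490 cm.

5.5 cm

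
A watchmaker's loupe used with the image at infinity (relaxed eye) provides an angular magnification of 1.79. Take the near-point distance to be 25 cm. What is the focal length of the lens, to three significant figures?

For the image at infinity, M = D/f.
f = D/M = 25/1.79 = 13.966 cm.

14.0 cm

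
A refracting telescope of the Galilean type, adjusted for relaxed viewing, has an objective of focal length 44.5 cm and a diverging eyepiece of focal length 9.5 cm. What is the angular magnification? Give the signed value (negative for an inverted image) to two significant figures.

4.7

M = -f_obj/f_eye = -44.5/(-9.5) = 4.684.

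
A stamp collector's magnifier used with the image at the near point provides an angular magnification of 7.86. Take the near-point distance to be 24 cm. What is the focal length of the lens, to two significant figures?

For the image at the near point, M = 1 + D/f.
f = D/(M - 1) = 24/(7.86 - 1) = 3.499 cm.

3.5 cm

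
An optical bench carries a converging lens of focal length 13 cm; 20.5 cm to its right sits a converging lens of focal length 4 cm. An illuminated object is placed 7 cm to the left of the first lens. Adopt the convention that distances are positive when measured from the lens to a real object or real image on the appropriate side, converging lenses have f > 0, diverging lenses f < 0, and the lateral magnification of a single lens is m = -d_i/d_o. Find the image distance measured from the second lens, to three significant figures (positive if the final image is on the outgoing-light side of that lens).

First lens: d_i1 = 1/(1/13 - 1/7) = -15.167 cm.
The intermediate image is virtual, 15.167 cm to the left of lens 1, so d_o2 = L - d_i1 = 20.5 - (-15.167) = 35.667 cm.
Second lens: d_i2 = 1/(1/4 - 1/(35.667)) = 4.505 cm.

4.51 cm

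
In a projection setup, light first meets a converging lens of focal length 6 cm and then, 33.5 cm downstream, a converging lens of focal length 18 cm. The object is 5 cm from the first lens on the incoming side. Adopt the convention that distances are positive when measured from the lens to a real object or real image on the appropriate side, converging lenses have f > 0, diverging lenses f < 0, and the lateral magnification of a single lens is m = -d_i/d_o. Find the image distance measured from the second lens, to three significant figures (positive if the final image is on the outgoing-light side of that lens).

First lens: d_i1 = 1/(1/6 - 1/5) = -30.000 cm.
The intermediate image is virtual, 30.000 cm to the left of lens 1, so d_o2 = L - d_i1 = 33.5 - (-30.000) = 63.500 cm.
Second lens: d_i2 = 1/(1/18 - 1/(63.500)) = 25.121 cm.

25.1 cm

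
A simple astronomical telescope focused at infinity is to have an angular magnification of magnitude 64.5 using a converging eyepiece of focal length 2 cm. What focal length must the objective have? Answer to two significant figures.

130 cm

|M| = f_obj/|f_eye|, so f_obj = |M| x |f_eye| = 64.5 x 2 = 129.000 cm.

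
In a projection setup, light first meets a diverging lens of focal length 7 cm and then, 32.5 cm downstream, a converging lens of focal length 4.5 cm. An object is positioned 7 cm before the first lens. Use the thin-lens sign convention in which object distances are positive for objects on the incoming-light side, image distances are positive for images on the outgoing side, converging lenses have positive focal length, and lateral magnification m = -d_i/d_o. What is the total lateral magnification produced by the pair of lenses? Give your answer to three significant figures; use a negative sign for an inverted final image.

First lens: d_i1 = 1/(1/(-7) - 1/7) = -3.500 cm.
m_1 = -(-3.500)/7 = 0.5000.
With d_i1 < 0 the first image is virtual and lies on the object side; the object distance for lens 2 is d_o2 = 32.5 - (-3.500) = 36.000 cm.
Second lens: d_i2 = 1/(1/4.5 - 1/(36.000)) = 5.143 cm.
m_2 = -(5.143)/(36.000) = -0.1429.
Overall magnification: m = m_1 m_2 = -0.0714.

-0.0714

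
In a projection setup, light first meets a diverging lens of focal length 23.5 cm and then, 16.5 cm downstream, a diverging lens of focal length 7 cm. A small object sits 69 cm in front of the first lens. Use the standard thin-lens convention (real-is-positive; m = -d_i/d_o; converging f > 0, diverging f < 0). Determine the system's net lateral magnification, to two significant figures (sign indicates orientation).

Applying the thin-lens equation to the first lens, 1/(-23.5) = 1/69 + 1/d_i1, which gives d_i1 = -17.530 cm.
Its lateral magnification is m_1 = -d_i1/d_o1 = -(-17.530)/69 = 0.2541.
The intermediate image is virtual, 17.530 cm to the left of lens 1, so d_o2 = L - d_i1 = 16.5 - (-17.530) = 34.030 cm.
Applying the thin-lens equation again with f_2 = -7 cm and d_o2 = 34.030 cm gives d_i2 = -5.806 cm.
m_2 = -(-5.806)/(34.030) = 0.1706.
Total m = m_1 x m_2 = (0.2541)(0.1706) = 0.0433.

0.043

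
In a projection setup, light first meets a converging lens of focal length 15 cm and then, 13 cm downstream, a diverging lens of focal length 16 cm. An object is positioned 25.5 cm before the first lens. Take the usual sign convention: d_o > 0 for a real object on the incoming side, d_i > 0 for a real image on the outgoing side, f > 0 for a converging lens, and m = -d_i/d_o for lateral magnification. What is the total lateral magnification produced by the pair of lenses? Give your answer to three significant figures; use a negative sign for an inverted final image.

3.08

Lens 1: 1/d_i1 = 1/f_1 - 1/d_o1 = 1/15 - 1/25.5 = 0.02745 cm^-1, so d_i1 = 36.429 cm.
m_1 = -(36.429)/25.5 = -1.4286.
This image would form 36.429 cm past lens 1, i.e. 23.429 cm beyond lens 2, so it is a virtual object for lens 2: d_o2 = 13 - 36.429 = -23.429 cm.
Lens 2: 1/d_i2 = 1/f_2 - 1/d_o2 = 1/(-16) - 1/(-23.429) = -0.01982 cm^-1, so d_i2 = -50.462 cm.
m_2 = -(-50.462)/(-23.429) = -2.1538.
Total m = m_1 x m_2 = (-1.4286)(-2.1538) = 3.0769.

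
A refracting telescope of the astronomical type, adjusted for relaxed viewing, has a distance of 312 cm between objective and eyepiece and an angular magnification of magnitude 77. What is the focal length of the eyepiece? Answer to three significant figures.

4.00 cm

In normal adjustment the tube length equals f_obj + f_eye and |M| = f_obj/f_eye.
So f_obj = 77 f_eye and 77 f_eye + f_eye = 312 cm, giving f_eye = 312/78 = 4.000 cm and f_obj = 308.000 cm.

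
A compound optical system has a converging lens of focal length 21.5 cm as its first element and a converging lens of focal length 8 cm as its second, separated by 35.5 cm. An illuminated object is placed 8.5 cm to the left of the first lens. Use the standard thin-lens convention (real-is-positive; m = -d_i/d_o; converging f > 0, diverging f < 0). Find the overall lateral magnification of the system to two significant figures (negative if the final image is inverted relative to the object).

Lens 1: 1/d_i1 = 1/f_1 - 1/d_o1 = 1/21.5 - 1/8.5 = -0.07114 cm^-1, so d_i1 = -14.058 cm.
m_1 = -(-14.058)/8.5 = 1.6538.
The intermediate image is virtual, 14.058 cm to the left of lens 1, so d_o2 = L - d_i1 = 35.5 - (-14.058) = 49.558 cm.
Lens 2: 1/d_i2 = 1/f_2 - 1/d_o2 = 1/8 - 1/(49.558) = 0.10482 cm^-1, so d_i2 = 9.540 cm.
m_2 = -(9.540)/(49.558) = -0.1925.
The system's lateral magnification is m_1 m_2 = (1.6538)(-0.1925) = -0.3184.

-0.32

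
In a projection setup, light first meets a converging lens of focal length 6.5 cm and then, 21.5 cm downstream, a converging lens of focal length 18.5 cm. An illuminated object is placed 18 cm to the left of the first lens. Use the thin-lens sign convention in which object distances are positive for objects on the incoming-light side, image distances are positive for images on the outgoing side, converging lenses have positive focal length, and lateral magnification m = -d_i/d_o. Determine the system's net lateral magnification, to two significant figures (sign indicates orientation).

-1.5

Lens 1: 1/d_i1 = 1/f_1 - 1/d_o1 = 1/6.5 - 1/18 = 0.09829 cm^-1, so d_i1 = 10.174 cm.
m_1 = -(10.174)/18 = -0.5652.
The intermediate image is 10.174 cm to the right of lens 1, so d_o2 = L - d_i1 = 21.5 - 10.174 = 11.326 cm.
Lens 2: 1/d_i2 = 1/f_2 - 1/d_o2 = 1/18.5 - 1/(11.326) = -0.03424 cm^-1, so d_i2 = -29.208 cm.
m_2 = -(-29.208)/(11.326) = 2.5788.
The system's lateral magnification is m_1 m_2 = (-0.5652)(2.5788) = -1.4576.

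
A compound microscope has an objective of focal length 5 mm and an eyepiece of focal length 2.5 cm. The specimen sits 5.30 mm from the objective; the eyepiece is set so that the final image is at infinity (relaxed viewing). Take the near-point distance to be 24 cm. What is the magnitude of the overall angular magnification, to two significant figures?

Convert to cm: f_obj = 5 mm = 0.5 cm; d_o = 5.30 mm = 0.53 cm.
Objective: 1/d_i = 1/f_obj - 1/d_o = 1/0.5 - 1/0.53 = 0.11321 cm^-1, so d_i = 8.833 cm.
m_obj = -d_i/d_o = -8.833/0.53 = -16.667.
Eyepiece angular magnification (image at infinity): M_eye = D/f_e = 24/2.5 = 9.600.
Overall M = m_obj x M_eye = (-16.667)(9.600) = -160.00.
|M| = 160.00.

160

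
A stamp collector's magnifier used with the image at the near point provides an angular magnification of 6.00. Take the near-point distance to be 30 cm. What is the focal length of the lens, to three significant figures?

For the image at the near point, M = 1 + D/f.
f = D/(M - 1) = 30/(6.0 - 1) = 6.000 cm.

6.00 cm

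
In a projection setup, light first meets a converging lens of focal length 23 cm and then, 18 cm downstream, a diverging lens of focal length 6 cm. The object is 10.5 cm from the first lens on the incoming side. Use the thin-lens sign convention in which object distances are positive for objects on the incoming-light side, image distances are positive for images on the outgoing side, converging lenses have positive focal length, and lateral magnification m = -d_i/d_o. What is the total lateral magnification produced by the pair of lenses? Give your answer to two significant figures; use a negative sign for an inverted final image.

Lens 1: 1/d_i1 = 1/f_1 - 1/d_o1 = 1/23 - 1/10.5 = -0.05176 cm^-1, so d_i1 = -19.320 cm.
m_1 = -(-19.320)/10.5 = 1.8400.
With d_i1 < 0 the first image is virtual and lies on the object side; the object distance for lens 2 is d_o2 = 18 - (-19.320) = 37.320 cm.
Lens 2: 1/d_i2 = 1/f_2 - 1/d_o2 = 1/(-6) - 1/(37.320) = -0.19346 cm^-1, so d_i2 = -5.169 cm.
m_2 = -(-5.169)/(37.320) = 0.1385.
Total m = m_1 x m_2 = (1.8400)(0.1385) = 0.2548.

0.25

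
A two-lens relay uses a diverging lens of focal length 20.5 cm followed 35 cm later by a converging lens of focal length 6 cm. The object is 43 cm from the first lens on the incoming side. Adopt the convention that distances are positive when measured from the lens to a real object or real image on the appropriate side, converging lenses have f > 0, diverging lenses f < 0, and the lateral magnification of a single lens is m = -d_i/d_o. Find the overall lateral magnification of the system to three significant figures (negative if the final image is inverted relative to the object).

Applying the thin-lens equation to the first lens, 1/(-20.5) = 1/43 + 1/d_i1, which gives d_i1 = -13.882 cm.
Its lateral magnification is m_1 = -d_i1/d_o1 = -(-13.882)/43 = 0.3228.
With d_i1 < 0 the first image is virtual and lies on the object side; the object distance for lens 2 is d_o2 = 35 - (-13.882) = 48.882 cm.
Applying the thin-lens equation again with f_2 = 6 cm and d_o2 = 48.882 cm gives d_i2 = 6.840 cm.
m_2 = -(6.840)/(48.882) = -0.1399.
Total m = m_1 x m_2 = (0.3228)(-0.1399) = -0.0452.

-0.0452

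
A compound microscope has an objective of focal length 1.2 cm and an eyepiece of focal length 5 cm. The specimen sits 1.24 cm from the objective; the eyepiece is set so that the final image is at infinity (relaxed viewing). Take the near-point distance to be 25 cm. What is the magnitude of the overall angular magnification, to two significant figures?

150

Objective: 1/d_i = 1/f_obj - 1/d_o = 1/1.2 - 1/1.24 = 0.02688 cm^-1, so d_i = 37.200 cm.
m_obj = -d_i/d_o = -37.200/1.24 = -30.000.
Eyepiece angular magnification (image at infinity): M_eye = D/f_e = 25/5 = 5.000.
Overall M = m_obj x M_eye = (-30.000)(5.000) = -150.00.
|M| = 150.00.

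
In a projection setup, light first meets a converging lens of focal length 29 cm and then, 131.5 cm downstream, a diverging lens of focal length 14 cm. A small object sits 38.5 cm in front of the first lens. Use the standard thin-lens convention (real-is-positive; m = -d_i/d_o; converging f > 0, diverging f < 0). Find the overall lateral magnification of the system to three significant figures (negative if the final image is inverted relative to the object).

-1.53

First lens: d_i1 = 1/(1/29 - 1/38.5) = 117.526 cm.
m_1 = -(117.526)/38.5 = -3.0526.
Object distance for lens 2: d_o2 = 131.5 - 117.526 = 13.974 cm.
Second lens: d_i2 = 1/(1/(-14) - 1/(13.974)) = -6.993 cm.
m_2 = -(-6.993)/(13.974) = 0.5005.
Overall magnification: m = m_1 m_2 = -1.5278.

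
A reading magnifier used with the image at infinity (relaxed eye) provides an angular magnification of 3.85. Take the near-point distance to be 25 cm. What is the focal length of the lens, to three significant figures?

6.49 cm

For the image at infinity, M = D/f.
f = D/M = 25/3.85 = 6.494 cm.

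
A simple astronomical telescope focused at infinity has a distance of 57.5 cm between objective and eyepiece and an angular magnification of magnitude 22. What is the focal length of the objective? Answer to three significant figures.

In normal adjustment the tube length equals f_obj + f_eye and |M| = f_obj/f_eye.
So f_obj = 22 f_eye and 22 f_eye + f_eye = 57.5 cm, giving f_eye = 57.5/23 = 2.500 cm and f_obj = 55.000 cm.

55.0 cm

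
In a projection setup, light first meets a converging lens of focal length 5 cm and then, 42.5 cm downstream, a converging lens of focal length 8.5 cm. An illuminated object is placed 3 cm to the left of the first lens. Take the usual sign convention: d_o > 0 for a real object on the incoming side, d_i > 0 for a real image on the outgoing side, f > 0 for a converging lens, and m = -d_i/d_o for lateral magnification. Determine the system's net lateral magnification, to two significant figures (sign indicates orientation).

Applying the thin-lens equation to the first lens, 1/5 = 1/3 + 1/d_i1, which gives d_i1 = -7.500 cm.
Its lateral magnification is m_1 = -d_i1/d_o1 = -(-7.500)/3 = 2.5000.
The intermediate image is virtual, 7.500 cm to the left of lens 1, so d_o2 = L - d_i1 = 42.5 - (-7.500) = 50.000 cm.
Applying the thin-lens equation again with f_2 = 8.5 cm and d_o2 = 50.000 cm gives d_i2 = 10.241 cm.
m_2 = -(10.241)/(50.000) = -0.2048.
Total m = m_1 x m_2 = (2.5000)(-0.2048) = -0.5120.

-0.51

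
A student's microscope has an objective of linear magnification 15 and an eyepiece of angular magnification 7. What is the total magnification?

The overall magnification of a compound microscope is the product of the objective and eyepiece magnifications:
M = M_obj x M_eye = 15 x 7 = 105.

105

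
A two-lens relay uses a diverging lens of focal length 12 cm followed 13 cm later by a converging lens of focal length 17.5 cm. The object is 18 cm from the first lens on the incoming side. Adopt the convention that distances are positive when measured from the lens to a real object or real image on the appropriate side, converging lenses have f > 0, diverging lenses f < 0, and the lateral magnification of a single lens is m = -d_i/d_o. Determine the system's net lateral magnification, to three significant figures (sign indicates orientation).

-2.59

First lens: d_i1 = 1/(1/(-12) - 1/18) = -7.200 cm.
m_1 = -(-7.200)/18 = 0.4000.
With d_i1 < 0 the first image is virtual and lies on the object side; the object distance for lens 2 is d_o2 = 13 - (-7.200) = 20.200 cm.
Second lens: d_i2 = 1/(1/17.5 - 1/(20.200)) = 130.926 cm.
m_2 = -(130.926)/(20.200) = -6.4815.
Total m = m_1 x m_2 = (0.4000)(-6.4815) = -2.5926.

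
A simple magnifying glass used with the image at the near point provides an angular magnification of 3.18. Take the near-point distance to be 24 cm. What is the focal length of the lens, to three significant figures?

11.0 cm

For the image at the near point, M = 1 + D/f.
f = D/(M - 1) = 24/(3.18 - 1) = 11.009 cm.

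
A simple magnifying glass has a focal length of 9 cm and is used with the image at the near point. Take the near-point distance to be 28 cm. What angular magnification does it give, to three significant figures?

M = 1 + D/f = 1 + 28/9 = 4.111.

4.11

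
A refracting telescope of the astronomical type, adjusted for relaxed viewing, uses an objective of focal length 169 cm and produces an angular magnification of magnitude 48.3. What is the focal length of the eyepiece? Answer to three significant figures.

|M| = f_obj/f_eye, so f_eye = f_obj/|M| = 169/48.3 = 3.499 cm.

3.50 cm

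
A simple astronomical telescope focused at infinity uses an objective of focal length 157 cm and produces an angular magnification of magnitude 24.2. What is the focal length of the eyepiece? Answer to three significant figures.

6.49 cm

|M| = f_obj/f_eye, so f_eye = f_obj/|M| = 157/24.2 = 6.488 cm.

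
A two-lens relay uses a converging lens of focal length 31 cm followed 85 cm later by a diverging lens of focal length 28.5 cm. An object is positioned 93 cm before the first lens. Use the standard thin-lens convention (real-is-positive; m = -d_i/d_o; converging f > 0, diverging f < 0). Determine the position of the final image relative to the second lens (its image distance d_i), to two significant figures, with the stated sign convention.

Lens 1: 1/d_i1 = 1/f_1 - 1/d_o1 = 1/31 - 1/93 = 0.02151 cm^-1, so d_i1 = 46.500 cm.
Object distance for lens 2: d_o2 = 85 - 46.500 = 38.500 cm.
Lens 2: 1/d_i2 = 1/f_2 - 1/d_o2 = 1/(-28.5) - 1/(38.500) = -0.06106 cm^-1, so d_i2 = -16.377 cm.

-16 cm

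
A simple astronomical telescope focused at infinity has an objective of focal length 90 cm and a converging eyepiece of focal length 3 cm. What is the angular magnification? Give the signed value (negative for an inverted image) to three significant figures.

-30.0

M = -f_obj/f_eye = -90/(3) = -30.000.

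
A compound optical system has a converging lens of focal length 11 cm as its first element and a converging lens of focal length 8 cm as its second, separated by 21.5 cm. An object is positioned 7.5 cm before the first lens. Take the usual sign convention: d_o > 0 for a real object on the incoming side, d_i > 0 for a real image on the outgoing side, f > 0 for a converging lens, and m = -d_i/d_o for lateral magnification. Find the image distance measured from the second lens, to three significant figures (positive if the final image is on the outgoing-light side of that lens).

First lens: d_i1 = 1/(1/11 - 1/7.5) = -23.571 cm.
The intermediate image is virtual, 23.571 cm to the left of lens 1, so d_o2 = L - d_i1 = 21.5 - (-23.571) = 45.071 cm.
Second lens: d_i2 = 1/(1/8 - 1/(45.071)) = 9.726 cm.

9.73 cm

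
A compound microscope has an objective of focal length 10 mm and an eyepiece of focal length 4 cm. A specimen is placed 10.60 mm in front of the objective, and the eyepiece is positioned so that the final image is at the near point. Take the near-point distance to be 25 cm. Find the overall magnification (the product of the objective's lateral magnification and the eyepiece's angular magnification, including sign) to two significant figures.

Convert to cm: f_obj = 10 mm = 1 cm; d_o = 10.60 mm = 1.06 cm.
Objective: 1/d_i = 1/f_obj - 1/d_o = 1/1 - 1/1.06 = 0.05660 cm^-1, so d_i = 17.667 cm.
m_obj = -d_i/d_o = -17.667/1.06 = -16.667.
Eyepiece angular magnification (image at near point): M_eye = 1 + D/f_e = 1 + 25/4 = 7.250.
Overall M = m_obj x M_eye = (-16.667)(7.250) = -120.83.

-120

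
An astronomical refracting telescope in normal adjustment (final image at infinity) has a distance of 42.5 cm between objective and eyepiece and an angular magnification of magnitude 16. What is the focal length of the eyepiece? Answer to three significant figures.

2.50 cm

In normal adjustment the tube length equals f_obj + f_eye and |M| = f_obj/f_eye.
So f_obj = 16 f_eye and 16 f_eye + f_eye = 42.5 cm, giving f_eye = 42.5/17 = 2.500 cm and f_obj = 40.000 cm.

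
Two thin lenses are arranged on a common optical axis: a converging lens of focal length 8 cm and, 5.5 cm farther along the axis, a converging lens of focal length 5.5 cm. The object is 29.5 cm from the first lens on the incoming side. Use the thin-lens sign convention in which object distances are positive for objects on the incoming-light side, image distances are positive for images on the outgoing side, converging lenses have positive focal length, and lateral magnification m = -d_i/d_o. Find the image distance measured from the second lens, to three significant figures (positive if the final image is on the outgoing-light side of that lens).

2.74 cm

Lens 1: 1/d_i1 = 1/f_1 - 1/d_o1 = 1/8 - 1/29.5 = 0.09110 cm^-1, so d_i1 = 10.977 cm.
Since 10.977 cm > 5.5 cm, the first image lies past the second lens and serves as a virtual object: d_o2 = L - d_i1 = -5.477 cm.
Lens 2: 1/d_i2 = 1/f_2 - 1/d_o2 = 1/5.5 - 1/(-5.477) = 0.36441 cm^-1, so d_i2 = 2.744 cm.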